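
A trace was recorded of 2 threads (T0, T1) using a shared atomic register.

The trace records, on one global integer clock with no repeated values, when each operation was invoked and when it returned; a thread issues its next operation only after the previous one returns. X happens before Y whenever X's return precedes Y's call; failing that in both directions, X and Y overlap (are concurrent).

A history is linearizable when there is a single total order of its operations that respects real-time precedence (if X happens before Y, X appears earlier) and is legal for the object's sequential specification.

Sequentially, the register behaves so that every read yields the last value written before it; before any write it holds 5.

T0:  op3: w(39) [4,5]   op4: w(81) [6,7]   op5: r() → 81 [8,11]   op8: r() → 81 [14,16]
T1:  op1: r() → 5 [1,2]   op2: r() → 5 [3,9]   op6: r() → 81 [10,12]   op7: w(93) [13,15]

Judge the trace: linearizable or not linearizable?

a witness: op1, op2, op3, op4, op5, op6, op8, op7
1. op1 r() → 5, leaving value 5
2. op2 r() → 5, leaving value 5
3. op3 w(39), leaving value 39
4. op4 w(81), leaving value 81
5. op5 r() → 81, leaving value 81
6. op6 r() → 81, leaving value 81
7. op8 r() → 81, leaving value 81
8. op7 w(93), leaving value 93

linearizable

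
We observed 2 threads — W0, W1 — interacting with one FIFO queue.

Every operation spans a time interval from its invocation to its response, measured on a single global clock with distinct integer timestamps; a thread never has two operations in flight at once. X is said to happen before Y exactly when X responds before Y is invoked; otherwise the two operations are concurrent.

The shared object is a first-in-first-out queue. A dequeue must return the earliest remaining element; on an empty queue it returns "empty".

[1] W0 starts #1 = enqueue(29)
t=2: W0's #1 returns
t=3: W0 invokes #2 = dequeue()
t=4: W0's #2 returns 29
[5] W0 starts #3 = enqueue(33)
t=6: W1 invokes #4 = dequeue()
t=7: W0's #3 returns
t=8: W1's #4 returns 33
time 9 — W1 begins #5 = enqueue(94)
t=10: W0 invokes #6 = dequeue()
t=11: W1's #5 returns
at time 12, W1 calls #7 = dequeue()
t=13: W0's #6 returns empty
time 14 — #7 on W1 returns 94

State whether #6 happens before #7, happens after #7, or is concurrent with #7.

#6 spans [10,13], #7 spans [12,14]
the intervals overlap in both directions

concurrent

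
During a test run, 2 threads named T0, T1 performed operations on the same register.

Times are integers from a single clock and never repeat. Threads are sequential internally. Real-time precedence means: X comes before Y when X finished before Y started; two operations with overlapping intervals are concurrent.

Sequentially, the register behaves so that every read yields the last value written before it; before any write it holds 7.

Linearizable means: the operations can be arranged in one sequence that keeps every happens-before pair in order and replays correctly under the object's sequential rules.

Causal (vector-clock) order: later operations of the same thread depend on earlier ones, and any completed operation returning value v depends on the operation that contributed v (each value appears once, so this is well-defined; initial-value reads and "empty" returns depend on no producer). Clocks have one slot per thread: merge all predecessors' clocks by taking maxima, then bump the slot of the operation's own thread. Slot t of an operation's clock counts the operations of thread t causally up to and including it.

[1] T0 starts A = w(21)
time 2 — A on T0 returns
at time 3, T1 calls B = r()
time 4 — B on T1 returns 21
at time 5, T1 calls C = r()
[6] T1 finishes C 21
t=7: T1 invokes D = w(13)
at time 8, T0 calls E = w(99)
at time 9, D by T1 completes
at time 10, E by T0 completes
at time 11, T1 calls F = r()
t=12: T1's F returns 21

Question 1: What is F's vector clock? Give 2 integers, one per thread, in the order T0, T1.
(1, 4)

root op A, invoked 1: fresh clock plus T0's own tick → (1, 0)
VC(B, invoked at 3): max of VC(A)=(1, 0), then +1 on thread T1 → (1, 1)
VC(E, invoked at 8): max of VC(A)=(1, 0), then +1 on thread T0 → (2, 0)
VC(C, invoked at 5): max of VC(A)=(1, 0), VC(B)=(1, 1), then +1 on thread T1 → (1, 2)
VC(D, invoked at 7): max of VC(C)=(1, 2), then +1 on thread T1 → (1, 3)
VC(F, invoked at 11): max of VC(A)=(1, 0), VC(D)=(1, 3), then +1 on thread T1 → (1, 4)
target: VC(F) = (1, 4)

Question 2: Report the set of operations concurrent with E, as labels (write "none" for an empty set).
D

E spans [8,10]: anything still running between times 8 and 10 counts as concurrent
A [1,2]: before
B [3,4]: before
C [5,6]: before
D [7,9]: concurrent
F [11,12]: after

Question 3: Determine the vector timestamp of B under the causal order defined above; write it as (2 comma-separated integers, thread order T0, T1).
(1, 1)

A (invocation 1): nothing precedes it; T0's component alone gives (1, 0)
invoked at 3, B merges VC(A)=(1, 0) and bumps T1's slot → (1, 1)
invoked at 8, E merges VC(A)=(1, 0) and bumps T0's slot → (2, 0)
invoked at 5, C merges VC(A)=(1, 0), VC(B)=(1, 1) and bumps T1's slot → (1, 2)
invoked at 7, D merges VC(C)=(1, 2) and bumps T1's slot → (1, 3)
invoked at 11, F merges VC(A)=(1, 0), VC(D)=(1, 3) and bumps T1's slot → (1, 4)
target: VC(B) = (1, 1)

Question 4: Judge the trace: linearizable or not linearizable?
not linearizable

events 1..11 are fine; event 12 — the response of F at time 12 — makes the prefix non-linearizable
no legal order exists: 2 real-time-consistent candidates over 6 completed register operations, all rejected
e.g. A, B, C, D, E, F: illegal at step 6, since F r() → 21 cannot apply there
e.g. A, B, C, E, D, F: illegal at step 6, since F r() → 21 cannot apply there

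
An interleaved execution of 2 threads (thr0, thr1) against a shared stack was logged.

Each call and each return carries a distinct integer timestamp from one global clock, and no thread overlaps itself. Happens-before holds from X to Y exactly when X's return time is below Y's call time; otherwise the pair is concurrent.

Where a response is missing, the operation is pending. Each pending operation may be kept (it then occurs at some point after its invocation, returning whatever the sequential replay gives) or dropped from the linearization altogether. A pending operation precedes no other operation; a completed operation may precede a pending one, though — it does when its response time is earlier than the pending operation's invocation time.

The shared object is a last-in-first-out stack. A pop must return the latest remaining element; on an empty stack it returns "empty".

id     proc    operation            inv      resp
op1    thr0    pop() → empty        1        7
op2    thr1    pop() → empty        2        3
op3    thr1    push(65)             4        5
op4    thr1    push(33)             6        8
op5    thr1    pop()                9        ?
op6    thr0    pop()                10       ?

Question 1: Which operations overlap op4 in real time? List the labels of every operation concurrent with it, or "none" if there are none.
Answer: op1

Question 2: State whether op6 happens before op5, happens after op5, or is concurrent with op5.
Answer: concurrent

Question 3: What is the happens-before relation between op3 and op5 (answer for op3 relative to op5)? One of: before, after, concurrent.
Answer: before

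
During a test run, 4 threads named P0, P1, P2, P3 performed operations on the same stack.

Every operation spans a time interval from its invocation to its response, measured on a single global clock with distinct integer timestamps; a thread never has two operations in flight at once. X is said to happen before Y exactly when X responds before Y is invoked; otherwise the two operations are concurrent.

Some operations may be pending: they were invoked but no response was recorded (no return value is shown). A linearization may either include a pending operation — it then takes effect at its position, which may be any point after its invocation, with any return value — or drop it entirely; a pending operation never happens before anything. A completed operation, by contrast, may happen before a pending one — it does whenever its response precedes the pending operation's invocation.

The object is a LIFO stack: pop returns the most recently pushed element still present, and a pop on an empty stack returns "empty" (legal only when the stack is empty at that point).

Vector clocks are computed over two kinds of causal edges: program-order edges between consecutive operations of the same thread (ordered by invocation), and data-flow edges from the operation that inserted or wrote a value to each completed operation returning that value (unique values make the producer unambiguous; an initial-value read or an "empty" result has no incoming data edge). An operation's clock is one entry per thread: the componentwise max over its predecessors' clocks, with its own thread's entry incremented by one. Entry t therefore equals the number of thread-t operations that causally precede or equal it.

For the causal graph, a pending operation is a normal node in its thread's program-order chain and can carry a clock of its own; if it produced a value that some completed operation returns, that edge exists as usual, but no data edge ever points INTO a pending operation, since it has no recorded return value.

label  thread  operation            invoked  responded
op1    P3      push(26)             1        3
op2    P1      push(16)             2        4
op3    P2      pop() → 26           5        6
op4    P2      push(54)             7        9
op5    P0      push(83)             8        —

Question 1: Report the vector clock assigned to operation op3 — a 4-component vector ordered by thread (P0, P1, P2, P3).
no predecessors for op1 (invoked 1): P3 increments from zero → (0, 0, 0, 1)
no predecessors for op2 (invoked 2): P1 increments from zero → (0, 1, 0, 0)
no predecessors for op5 (invoked 8): P0 increments from zero → (1, 0, 0, 0)
merge at op3 (invoked 5): VC(op1)=(0, 0, 0, 1), own-thread bump on P2 → (0, 0, 1, 1)
merge at op4 (invoked 7): VC(op3)=(0, 0, 1, 1), own-thread bump on P2 → (0, 0, 2, 1)
target: VC(op3) = (0, 0, 1, 1)

(0, 0, 1, 1)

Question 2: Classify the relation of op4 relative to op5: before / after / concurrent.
op4 spans [7,9], op5 spans [8,…)
the intervals overlap in both directions

concurrent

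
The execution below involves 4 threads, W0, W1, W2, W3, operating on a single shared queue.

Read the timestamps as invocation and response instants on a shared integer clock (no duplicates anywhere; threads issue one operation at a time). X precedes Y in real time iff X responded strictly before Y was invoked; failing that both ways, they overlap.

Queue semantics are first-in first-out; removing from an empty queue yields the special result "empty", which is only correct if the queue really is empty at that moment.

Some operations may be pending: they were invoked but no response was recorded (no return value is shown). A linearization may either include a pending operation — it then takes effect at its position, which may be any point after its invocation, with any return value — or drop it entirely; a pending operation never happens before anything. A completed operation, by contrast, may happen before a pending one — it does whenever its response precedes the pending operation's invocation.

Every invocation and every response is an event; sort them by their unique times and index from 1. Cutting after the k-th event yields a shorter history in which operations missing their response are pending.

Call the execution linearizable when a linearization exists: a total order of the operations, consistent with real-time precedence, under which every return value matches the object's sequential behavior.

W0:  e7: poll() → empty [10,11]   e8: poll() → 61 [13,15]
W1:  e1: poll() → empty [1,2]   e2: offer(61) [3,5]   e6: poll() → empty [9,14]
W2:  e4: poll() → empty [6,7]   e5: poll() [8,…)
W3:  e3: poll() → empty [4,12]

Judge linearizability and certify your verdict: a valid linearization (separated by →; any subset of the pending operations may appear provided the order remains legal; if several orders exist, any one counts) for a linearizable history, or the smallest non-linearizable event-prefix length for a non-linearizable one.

not linearizable — minimal violating prefix: 12 events

events 1..11 are fine; event 12 — the response of e3 at time 12 — makes the prefix non-linearizable
real-time-consistent orders of the 5 completed operations: 4 — all fail the queue replay
every completion of the 2 pending operations (e5, e6) was checked; none linearizes
e.g. e1, e2, e3, e4, e7 (pending dropped): illegal at step 3, since e3 poll() → empty cannot apply there
e.g. e1, e2, e4, e3, e7 (pending dropped): illegal at step 3, since e4 poll() → empty cannot apply there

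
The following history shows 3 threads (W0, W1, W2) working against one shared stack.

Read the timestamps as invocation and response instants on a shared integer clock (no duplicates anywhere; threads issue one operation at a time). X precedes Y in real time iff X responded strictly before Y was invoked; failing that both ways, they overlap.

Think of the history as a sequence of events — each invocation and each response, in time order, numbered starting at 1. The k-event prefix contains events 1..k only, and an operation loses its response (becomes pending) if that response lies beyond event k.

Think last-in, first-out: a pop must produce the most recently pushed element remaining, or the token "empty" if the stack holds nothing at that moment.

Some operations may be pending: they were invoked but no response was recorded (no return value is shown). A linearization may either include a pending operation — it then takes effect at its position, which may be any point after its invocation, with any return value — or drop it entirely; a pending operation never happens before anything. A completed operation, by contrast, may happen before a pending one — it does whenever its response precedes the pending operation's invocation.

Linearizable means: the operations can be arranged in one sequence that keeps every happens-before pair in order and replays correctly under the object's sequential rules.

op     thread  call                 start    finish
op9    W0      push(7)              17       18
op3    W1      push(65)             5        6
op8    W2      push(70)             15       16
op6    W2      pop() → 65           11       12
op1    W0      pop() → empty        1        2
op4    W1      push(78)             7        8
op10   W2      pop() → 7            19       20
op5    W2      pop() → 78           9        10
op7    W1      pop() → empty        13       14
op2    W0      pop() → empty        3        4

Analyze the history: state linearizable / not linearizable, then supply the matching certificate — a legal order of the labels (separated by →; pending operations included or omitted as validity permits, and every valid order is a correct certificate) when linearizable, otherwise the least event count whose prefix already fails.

linearizable — witness: op1 → op2 → op3 → op4 → op5 → op6 → op7 → op8 → op9 → op10

step 1: op1 pop() → empty — stack <>
step 2: op2 pop() → empty — stack <>
step 3: op3 push(65) — stack <65>
step 4: op4 push(78) — stack <65,78>
step 5: op5 pop() → 78 — stack <65>
step 6: op6 pop() → 65 — stack <>
step 7: op7 pop() → empty — stack <>
step 8: op8 push(70) — stack <70>
step 9: op9 push(7) — stack <70,7>
step 10: op10 pop() → 7 — stack <70>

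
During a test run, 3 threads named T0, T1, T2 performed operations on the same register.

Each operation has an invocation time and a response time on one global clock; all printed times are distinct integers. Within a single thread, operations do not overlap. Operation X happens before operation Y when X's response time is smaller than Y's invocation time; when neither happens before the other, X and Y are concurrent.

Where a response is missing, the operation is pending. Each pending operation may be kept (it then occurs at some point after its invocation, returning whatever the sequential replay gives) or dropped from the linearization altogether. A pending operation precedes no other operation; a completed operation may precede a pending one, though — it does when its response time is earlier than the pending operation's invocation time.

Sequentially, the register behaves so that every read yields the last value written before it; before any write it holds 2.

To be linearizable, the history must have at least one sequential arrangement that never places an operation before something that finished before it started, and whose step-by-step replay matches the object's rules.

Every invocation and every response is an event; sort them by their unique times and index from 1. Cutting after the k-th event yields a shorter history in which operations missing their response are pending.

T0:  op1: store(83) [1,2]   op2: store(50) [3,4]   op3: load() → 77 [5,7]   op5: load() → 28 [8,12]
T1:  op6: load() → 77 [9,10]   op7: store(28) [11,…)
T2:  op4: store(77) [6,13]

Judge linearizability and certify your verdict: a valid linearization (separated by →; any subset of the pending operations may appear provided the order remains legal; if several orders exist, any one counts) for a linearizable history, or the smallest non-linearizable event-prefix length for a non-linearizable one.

after step 1 (op1 store(83)): value 83
after step 2 (op2 store(50)): value 50
after step 3 (op4 store(77)): value 77
after step 4 (op3 load() → 77): value 77
after step 5 (op6 load() → 77): value 77
after step 6 (op7 store(28) (pending, included)): value 28
after step 7 (op5 load() → 28): value 28

linearizable — witness: op1 → op2 → op4 → op3 → op6 → op7 → op5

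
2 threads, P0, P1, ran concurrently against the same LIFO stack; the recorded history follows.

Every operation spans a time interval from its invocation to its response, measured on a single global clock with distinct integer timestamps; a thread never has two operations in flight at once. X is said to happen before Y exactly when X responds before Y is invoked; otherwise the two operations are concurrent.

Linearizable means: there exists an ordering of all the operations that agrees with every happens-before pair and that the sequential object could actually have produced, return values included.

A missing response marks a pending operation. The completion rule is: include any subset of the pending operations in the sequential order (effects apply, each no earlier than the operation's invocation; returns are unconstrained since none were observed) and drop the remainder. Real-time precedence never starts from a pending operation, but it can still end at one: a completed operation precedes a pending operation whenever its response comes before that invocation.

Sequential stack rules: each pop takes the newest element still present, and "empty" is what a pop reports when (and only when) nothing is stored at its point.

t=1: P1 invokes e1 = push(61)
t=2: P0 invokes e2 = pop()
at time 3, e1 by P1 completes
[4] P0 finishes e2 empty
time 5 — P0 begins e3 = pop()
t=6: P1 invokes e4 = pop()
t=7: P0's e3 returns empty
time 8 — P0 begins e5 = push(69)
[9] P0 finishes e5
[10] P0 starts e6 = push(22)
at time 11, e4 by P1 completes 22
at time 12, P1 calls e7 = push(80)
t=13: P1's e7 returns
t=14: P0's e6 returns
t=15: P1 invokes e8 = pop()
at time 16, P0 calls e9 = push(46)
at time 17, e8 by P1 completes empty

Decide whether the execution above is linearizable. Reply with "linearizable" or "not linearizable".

the violation lands at event 11, e4's response at time 11: events 1..10 linearize, events 1..11 do not
all 6 real-time-respecting orders fail — 5 completed LIFO stack operations, no legal replay
every completion of the 1 pending operation (e6) was checked; none linearizes
sample order e1, e2, e3, e4, e5 (pending dropped) stalls at step 2 — e2 pop() → empty has no legal effect
sample order e1, e2, e3, e5, e4 (pending dropped) stalls at step 2 — e2 pop() → empty has no legal effect

not linearizable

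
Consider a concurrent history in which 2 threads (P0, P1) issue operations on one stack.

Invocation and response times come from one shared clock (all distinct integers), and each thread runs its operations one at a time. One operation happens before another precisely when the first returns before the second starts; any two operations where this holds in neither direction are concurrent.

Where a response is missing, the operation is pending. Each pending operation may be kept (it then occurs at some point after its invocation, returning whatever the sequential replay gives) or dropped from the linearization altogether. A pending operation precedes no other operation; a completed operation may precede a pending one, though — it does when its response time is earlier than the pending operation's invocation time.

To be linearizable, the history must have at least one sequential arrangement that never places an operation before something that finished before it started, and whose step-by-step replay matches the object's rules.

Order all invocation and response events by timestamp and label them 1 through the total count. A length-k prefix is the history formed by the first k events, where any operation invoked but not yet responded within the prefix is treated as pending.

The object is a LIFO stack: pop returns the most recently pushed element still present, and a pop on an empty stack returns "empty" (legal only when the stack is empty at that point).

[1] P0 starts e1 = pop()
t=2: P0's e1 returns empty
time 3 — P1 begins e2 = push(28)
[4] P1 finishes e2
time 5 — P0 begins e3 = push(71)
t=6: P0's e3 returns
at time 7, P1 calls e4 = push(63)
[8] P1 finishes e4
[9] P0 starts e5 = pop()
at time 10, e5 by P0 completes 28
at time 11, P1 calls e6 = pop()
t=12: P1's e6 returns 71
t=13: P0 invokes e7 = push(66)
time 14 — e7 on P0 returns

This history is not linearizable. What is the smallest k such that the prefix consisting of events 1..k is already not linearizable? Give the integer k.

events 1..9 are linearizable, e.g. via e1, e2, e3, e4:
1. e1 pop() → empty, leaving stack <>
2. e2 push(28), leaving stack <28>
3. e3 push(71), leaving stack <28,71>
4. e4 push(63), leaving stack <28,71,63>
once event 10 joins (e5's response, time 10), exhaustive search finds no witness
sample order e1, e2, e3, e4, e5 stalls at step 5 — e5 pop() → 28 has no legal effect

10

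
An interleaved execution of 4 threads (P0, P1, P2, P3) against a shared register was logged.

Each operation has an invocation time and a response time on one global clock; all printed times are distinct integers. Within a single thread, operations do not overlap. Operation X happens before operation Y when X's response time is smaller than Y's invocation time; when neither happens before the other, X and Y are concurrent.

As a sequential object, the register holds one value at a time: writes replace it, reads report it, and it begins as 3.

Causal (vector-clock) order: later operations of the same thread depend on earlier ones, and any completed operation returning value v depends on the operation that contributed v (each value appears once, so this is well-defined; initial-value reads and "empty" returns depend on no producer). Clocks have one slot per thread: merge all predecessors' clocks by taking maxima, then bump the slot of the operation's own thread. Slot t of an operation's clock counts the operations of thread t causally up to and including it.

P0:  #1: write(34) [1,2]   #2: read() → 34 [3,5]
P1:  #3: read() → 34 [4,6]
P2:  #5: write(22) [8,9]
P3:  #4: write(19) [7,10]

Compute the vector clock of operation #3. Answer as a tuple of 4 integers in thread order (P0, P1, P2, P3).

(1, 1, 0, 0)

VC(#4, invoked at 7): no causal predecessors; +1 on P3 → (0, 0, 0, 1)
VC(#5, invoked at 8): no causal predecessors; +1 on P2 → (0, 0, 1, 0)
VC(#1, invoked at 1): no causal predecessors; +1 on P0 → (1, 0, 0, 0)
VC(#3, invoked at 4): max of VC(#1)=(1, 0, 0, 0), then +1 on thread P1 → (1, 1, 0, 0)
VC(#2, invoked at 3): max of VC(#1)=(1, 0, 0, 0), then +1 on thread P0 → (2, 0, 0, 0)
target: VC(#3) = (1, 1, 0, 0)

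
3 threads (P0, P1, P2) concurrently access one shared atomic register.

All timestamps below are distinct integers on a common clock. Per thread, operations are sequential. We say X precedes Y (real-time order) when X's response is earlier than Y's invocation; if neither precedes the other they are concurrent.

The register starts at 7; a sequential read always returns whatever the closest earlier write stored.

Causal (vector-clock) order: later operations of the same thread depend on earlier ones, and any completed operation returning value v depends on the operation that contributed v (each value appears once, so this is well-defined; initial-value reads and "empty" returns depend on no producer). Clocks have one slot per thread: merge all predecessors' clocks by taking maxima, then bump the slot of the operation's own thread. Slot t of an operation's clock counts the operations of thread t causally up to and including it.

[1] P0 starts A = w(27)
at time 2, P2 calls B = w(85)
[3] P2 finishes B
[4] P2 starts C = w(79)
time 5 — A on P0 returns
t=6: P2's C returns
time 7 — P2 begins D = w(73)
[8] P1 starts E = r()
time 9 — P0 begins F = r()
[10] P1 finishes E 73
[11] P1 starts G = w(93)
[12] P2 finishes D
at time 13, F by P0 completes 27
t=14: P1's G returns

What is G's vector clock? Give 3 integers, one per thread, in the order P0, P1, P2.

(0, 2, 3)

no predecessors for B (invoked 2): P2 increments from zero → (0, 0, 1)
no predecessors for A (invoked 1): P0 increments from zero → (1, 0, 0)
VC(C, invoked at 4): max of VC(B)=(0, 0, 1), then +1 on thread P2 → (0, 0, 2)
VC(F, invoked at 9): max of VC(A)=(1, 0, 0), then +1 on thread P0 → (2, 0, 0)
VC(D, invoked at 7): max of VC(C)=(0, 0, 2), then +1 on thread P2 → (0, 0, 3)
VC(E, invoked at 8): max of VC(D)=(0, 0, 3), then +1 on thread P1 → (0, 1, 3)
VC(G, invoked at 11): max of VC(E)=(0, 1, 3), then +1 on thread P1 → (0, 2, 3)
target: VC(G) = (0, 2, 3)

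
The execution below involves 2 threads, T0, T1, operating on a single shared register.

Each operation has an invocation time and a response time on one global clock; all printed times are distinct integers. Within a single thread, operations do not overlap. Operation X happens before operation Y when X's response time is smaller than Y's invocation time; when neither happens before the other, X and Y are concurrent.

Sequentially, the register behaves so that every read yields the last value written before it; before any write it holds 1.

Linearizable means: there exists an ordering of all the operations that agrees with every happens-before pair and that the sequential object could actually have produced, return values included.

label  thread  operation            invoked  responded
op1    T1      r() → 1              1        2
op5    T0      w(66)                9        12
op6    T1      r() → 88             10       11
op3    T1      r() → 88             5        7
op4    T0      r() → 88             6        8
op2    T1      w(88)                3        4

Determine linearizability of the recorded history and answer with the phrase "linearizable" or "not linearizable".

one valid linearization: op1, op2, op3, op4, op6, op5
step 1: op1 r() → 1 — value 1
step 2: op2 w(88) — value 88
step 3: op3 r() → 88 — value 88
step 4: op4 r() → 88 — value 88
step 5: op6 r() → 88 — value 88
step 6: op5 w(66) — value 66

linearizable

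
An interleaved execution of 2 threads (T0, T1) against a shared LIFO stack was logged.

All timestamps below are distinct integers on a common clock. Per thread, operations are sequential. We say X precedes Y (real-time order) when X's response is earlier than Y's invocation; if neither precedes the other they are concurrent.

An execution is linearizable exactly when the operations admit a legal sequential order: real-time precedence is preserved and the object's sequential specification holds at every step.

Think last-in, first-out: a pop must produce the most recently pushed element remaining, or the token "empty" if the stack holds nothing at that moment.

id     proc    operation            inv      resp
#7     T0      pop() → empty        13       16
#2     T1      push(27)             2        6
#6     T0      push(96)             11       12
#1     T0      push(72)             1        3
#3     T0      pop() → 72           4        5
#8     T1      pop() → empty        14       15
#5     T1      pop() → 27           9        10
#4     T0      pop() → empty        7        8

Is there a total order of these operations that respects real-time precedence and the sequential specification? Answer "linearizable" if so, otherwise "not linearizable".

through event 7 a valid linearization exists; event 8 (#4 responding at time 8) ends that
checked exhaustively: 3 real-time-consistent orders of 4 completed operations, zero legal LIFO stack replays
one such order, #1, #2, #3, #4, breaks at step 3 where #3 pop() → 72 is illegal
one such order, #1, #3, #2, #4, breaks at step 4 where #4 pop() → empty is illegal

not linearizable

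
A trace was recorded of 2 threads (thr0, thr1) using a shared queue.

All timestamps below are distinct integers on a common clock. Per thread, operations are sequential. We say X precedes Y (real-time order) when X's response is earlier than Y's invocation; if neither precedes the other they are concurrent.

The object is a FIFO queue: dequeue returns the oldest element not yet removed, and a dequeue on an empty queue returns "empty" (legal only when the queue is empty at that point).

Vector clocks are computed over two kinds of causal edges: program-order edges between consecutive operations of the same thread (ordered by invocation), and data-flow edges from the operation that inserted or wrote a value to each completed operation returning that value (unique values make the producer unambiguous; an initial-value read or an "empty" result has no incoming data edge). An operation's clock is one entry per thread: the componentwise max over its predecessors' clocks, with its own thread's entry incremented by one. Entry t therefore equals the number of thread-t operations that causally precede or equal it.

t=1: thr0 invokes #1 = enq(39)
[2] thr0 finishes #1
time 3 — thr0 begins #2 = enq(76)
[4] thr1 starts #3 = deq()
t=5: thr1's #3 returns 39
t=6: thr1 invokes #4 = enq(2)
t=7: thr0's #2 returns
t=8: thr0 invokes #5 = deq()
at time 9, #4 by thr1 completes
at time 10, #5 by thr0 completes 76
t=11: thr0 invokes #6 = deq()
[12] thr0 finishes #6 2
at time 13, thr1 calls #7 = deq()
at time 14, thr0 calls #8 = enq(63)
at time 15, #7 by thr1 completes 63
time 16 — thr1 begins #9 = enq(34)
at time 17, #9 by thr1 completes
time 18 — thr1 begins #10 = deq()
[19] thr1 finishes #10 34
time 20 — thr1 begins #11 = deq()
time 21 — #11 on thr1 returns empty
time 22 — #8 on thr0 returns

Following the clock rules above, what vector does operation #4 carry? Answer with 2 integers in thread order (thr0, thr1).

(1, 2)

no predecessors for #1 (invoked 1): thr0 increments from zero → (1, 0)
from VC(#1)=(1, 0), #3 (invoked 4) maxes components and bumps thr1 → (1, 1)
from VC(#1)=(1, 0), #2 (invoked 3) maxes components and bumps thr0 → (2, 0)
from VC(#3)=(1, 1), #4 (invoked 6) maxes components and bumps thr1 → (1, 2)
from VC(#2)=(2, 0), #5 (invoked 8) maxes components and bumps thr0 → (3, 0)
from VC(#4)=(1, 2), VC(#5)=(3, 0), #6 (invoked 11) maxes components and bumps thr0 → (4, 2)
from VC(#6)=(4, 2), #8 (invoked 14) maxes components and bumps thr0 → (5, 2)
from VC(#4)=(1, 2), VC(#8)=(5, 2), #7 (invoked 13) maxes components and bumps thr1 → (5, 3)
from VC(#7)=(5, 3), #9 (invoked 16) maxes components and bumps thr1 → (5, 4)
from VC(#9)=(5, 4), #10 (invoked 18) maxes components and bumps thr1 → (5, 5)
from VC(#10)=(5, 5), #11 (invoked 20) maxes components and bumps thr1 → (5, 6)
target: VC(#4) = (1, 2)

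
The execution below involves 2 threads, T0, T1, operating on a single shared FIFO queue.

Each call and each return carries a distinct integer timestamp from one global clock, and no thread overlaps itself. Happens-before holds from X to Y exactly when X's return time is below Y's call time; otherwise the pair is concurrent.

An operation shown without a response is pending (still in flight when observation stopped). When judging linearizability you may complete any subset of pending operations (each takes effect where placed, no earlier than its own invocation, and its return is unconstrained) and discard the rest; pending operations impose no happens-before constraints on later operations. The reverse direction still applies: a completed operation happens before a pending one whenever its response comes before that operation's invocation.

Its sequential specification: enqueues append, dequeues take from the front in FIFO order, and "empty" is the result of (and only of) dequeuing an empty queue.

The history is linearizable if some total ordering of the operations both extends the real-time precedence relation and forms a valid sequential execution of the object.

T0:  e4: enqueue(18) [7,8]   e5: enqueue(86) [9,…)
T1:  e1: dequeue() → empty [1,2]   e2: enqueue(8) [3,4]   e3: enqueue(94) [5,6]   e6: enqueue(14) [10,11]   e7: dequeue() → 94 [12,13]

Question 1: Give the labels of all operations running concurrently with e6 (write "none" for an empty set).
Answer: e5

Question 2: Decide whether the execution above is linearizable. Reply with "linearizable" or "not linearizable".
not linearizable

through event 12 a valid linearization exists; event 13 (e7 responding at time 13) ends that
one real-time candidate order over the 6 completed operations — the FIFO queue replay rejects it
include/drop combinations of the 1 pending operation (e5) were all tried; none helps
one such order, e1, e2, e3, e4, e6, e7 (pending dropped), breaks at step 6 where e7 dequeue() → 94 is illegal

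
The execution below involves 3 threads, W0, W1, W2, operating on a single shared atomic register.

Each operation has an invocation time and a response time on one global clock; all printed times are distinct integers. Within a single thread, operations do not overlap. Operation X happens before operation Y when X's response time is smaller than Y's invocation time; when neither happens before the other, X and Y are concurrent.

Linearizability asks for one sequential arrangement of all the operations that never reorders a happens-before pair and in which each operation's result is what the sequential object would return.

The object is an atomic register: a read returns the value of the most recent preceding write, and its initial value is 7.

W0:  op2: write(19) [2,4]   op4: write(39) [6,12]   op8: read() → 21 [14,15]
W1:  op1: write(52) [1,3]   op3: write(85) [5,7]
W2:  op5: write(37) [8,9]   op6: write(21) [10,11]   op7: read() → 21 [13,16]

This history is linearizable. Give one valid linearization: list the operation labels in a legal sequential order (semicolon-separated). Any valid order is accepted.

op1; op2; op3; op4; op5; op6; op7; op8

1. op1 write(52), leaving value 52
2. op2 write(19), leaving value 19
3. op3 write(85), leaving value 85
4. op4 write(39), leaving value 39
5. op5 write(37), leaving value 37
6. op6 write(21), leaving value 21
7. op7 read() → 21, leaving value 21
8. op8 read() → 21, leaving value 21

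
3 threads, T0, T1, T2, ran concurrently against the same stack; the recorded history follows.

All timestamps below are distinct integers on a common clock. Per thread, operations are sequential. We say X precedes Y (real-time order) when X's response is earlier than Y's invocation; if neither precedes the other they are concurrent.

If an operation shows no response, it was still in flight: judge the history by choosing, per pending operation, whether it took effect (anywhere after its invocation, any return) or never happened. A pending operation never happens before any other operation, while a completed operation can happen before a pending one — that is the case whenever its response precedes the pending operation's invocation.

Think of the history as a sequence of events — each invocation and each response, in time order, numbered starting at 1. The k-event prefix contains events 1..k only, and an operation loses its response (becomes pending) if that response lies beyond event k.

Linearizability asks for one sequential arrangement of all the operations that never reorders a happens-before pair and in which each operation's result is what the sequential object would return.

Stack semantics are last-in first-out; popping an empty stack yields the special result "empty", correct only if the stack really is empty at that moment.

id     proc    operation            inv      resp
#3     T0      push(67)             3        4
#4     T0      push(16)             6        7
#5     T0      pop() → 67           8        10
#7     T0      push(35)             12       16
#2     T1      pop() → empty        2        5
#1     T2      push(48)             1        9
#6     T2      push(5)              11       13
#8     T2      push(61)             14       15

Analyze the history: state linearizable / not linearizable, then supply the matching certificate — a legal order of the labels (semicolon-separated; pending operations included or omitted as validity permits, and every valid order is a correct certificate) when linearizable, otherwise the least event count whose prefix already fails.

events 1..9 are fine; event 10 — the response of #5 at time 10 — makes the prefix non-linearizable
5 completed operations, 10 real-time-consistent orders — every stack replay fails
sample order #1, #2, #3, #4, #5 stalls at step 2 — #2 pop() → empty has no legal effect
sample order #1, #3, #2, #4, #5 stalls at step 3 — #2 pop() → empty has no legal effect

not linearizable — minimal violating prefix: 10 events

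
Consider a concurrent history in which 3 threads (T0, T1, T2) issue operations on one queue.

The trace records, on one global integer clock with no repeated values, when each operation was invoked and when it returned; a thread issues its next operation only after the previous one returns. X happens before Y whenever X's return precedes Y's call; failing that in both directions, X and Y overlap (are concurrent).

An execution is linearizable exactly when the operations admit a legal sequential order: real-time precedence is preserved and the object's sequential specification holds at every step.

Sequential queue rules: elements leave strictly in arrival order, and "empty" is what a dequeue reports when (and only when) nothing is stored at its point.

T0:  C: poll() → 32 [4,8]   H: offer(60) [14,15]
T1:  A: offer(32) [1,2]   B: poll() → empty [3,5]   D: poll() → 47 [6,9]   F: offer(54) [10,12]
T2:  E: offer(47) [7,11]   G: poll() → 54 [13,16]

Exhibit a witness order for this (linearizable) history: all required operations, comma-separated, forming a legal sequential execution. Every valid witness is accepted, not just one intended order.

A, C, B, E, D, F, G, H

step 1: A offer(32) — queue <32>
step 2: C poll() → 32 — queue <>
step 3: B poll() → empty — queue <>
step 4: E offer(47) — queue <47>
step 5: D poll() → 47 — queue <>
step 6: F offer(54) — queue <54>
step 7: G poll() → 54 — queue <>
step 8: H offer(60) — queue <60>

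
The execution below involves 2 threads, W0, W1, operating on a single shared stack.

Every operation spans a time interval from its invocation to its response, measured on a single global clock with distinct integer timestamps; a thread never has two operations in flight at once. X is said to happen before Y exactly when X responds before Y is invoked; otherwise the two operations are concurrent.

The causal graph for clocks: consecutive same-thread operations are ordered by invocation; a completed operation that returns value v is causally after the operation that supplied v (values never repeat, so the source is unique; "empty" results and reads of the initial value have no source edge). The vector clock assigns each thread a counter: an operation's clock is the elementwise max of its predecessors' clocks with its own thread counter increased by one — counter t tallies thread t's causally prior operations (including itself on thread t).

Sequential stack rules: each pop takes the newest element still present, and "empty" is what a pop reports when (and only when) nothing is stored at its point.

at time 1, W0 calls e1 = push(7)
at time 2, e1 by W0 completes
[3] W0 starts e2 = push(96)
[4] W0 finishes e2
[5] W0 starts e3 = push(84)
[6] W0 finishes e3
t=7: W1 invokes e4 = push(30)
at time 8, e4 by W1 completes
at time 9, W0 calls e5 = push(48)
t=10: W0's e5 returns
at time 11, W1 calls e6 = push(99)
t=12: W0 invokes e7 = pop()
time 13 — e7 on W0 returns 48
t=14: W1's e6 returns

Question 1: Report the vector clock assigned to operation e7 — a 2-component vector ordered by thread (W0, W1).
(5, 0)

VC(e4, invoked at 7): no causal predecessors; +1 on W1 → (0, 1)
VC(e1, invoked at 1): no causal predecessors; +1 on W0 → (1, 0)
invoked at 11, e6 merges VC(e4)=(0, 1) and bumps W1's slot → (0, 2)
invoked at 3, e2 merges VC(e1)=(1, 0) and bumps W0's slot → (2, 0)
invoked at 5, e3 merges VC(e2)=(2, 0) and bumps W0's slot → (3, 0)
invoked at 9, e5 merges VC(e3)=(3, 0) and bumps W0's slot → (4, 0)
invoked at 12, e7 merges VC(e5)=(4, 0) and bumps W0's slot → (5, 0)
target: VC(e7) = (5, 0)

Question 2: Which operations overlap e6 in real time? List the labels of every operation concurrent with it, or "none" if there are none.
e7

e6 runs from 11 to 14; window-overlapping ops are concurrent
e1 [1,2]: before
e2 [3,4]: before
e3 [5,6]: before
e4 [7,8]: before
e5 [9,10]: before
e7 [12,13]: concurrent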